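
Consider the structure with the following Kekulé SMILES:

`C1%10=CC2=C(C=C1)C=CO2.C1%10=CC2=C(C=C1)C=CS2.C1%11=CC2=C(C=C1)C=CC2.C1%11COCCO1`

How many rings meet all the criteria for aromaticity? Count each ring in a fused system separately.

5

The SMILES encodes a six-membered carbon ring with three alternating C=C double bonds, fused to a five-membered ring containing one oxygen and two C=C double bonds; a six-membered carbon ring with three alternating C=C double bonds, fused to a five-membered ring containing one sulfur and two C=C double bonds; a six-membered carbon ring with three alternating C=C double bonds, fused to a five-membered carbon ring containing one C=C double bond and one sp³ carbon; a six-membered saturated ring with oxygens at positions 1 and 4.
The fused 6/5-membered bicyclic (with one oxygen) is a single π system with 9 sp² atoms and 10 π electrons from ring double bonds plus a heteroatom lone pair. 10 = 4(2)+2, so the system is aromatic and both rings count as aromatic (benzofuran).
The fused 6/5-membered bicyclic (with one sulfur) is a single π system with 9 sp² atoms and 10 π electrons from ring double bonds plus a heteroatom lone pair. 10 = 4(2)+2, so the system is aromatic and both rings count as aromatic (benzothiophene).
The 6-membered ring has a continuous p-orbital overlap around the ring; 3 ring double bonds give 6 π electrons. That satisfies 4n+2 with n=1, so it is aromatic (benzene ring).
The 5-membered ring has one sp³ carbon, so it is not fully conjugated — not aromatic (cyclopentene ring).
The 6-membered ring with two oxygens (1,4) has only sp³ atoms, so it is not fully conjugated — not aromatic (1,4-dioxane).
5 of the 7 rings are aromatic. Total: 5.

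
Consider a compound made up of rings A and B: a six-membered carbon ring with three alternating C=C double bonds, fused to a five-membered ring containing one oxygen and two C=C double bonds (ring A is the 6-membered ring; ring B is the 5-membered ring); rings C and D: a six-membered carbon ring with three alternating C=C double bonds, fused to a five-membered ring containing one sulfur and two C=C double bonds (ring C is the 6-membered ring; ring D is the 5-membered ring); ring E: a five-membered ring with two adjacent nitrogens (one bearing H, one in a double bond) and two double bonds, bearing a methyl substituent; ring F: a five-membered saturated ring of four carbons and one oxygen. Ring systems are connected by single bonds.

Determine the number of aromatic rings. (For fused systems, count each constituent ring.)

5

Rings A and B form a fused bicyclic system (with one oxygen) with 9 sp² atoms and 10 π electrons from ring double bonds plus a heteroatom lone pair. 10 = 4(2)+2, so the system is aromatic and both rings count as aromatic (benzofuran).
Rings C and D form a fused bicyclic system (with one sulfur) with 9 sp² atoms and 10 π electrons from ring double bonds plus a heteroatom lone pair. 10 = 4(2)+2, so the system is aromatic and both rings count as aromatic (benzothiophene).
Ring E has a continuous p-orbital overlap around the ring; 2 ring double bonds (4 π electrons) plus a heteroatom lone pair (2) give 6 π electrons. Since 6 = 4n+2 (n=1), ring E is aromatic (pyrazole).
Ring F has only sp³ atoms, so it is not fully conjugated — not aromatic (tetrahydrofuran).
Aromatic: A, B, C, D, E. Total: 5.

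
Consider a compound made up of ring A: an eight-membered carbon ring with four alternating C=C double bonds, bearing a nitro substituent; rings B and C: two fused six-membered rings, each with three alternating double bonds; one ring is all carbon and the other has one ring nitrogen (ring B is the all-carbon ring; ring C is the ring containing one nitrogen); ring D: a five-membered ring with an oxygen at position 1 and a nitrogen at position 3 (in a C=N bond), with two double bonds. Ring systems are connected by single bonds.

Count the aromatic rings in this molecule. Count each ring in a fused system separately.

Ring A has only sp² ring atoms; a planar conformation would have a fully conjugated π system of 8 electrons. But 8 = 4(2), which is 4n not 4n+2, so ring A is not aromatic (cyclooctatetraene) — cyclooctatetraene distorts into a non-planar tub to avoid antiaromaticity.
Rings B and C form a fused bicyclic system (with one nitrogen) with 10 sp² atoms and 10 π electrons from ring double bonds. 10 = 4(2)+2, so the system is aromatic and both rings count as aromatic (quinoline).
Ring D is planar and fully conjugated; 2 ring double bonds (4 π electrons) plus a heteroatom lone pair (2) give 6 π electrons. That satisfies 4n+2 with n=1, so ring D is aromatic (oxazole).
Aromatic: B, C, D. Total: 3.

3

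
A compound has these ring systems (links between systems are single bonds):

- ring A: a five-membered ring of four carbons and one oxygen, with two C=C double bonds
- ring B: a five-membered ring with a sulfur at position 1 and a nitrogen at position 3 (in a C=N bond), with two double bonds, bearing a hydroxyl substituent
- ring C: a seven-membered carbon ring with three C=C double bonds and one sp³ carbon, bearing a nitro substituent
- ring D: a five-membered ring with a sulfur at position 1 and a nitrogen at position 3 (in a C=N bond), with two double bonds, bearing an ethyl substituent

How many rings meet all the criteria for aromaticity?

Ring A is fully conjugated (every ring atom contributes a p orbital); 2 ring double bonds (4 π electrons) plus a heteroatom lone pair (2) give 6 π electrons. Since 6 = 4n+2 (n=1), ring A is aromatic (furan).
Ring B has a continuous p-orbital overlap around the ring; 2 ring double bonds (4 π electrons) plus a heteroatom lone pair (2) give 6 π electrons. 6 = 4(1)+2, so ring B is aromatic (thiazole).
Ring C has one sp³ carbon, so it is not fully conjugated — not aromatic (cycloheptatriene).
Ring D has a continuous p-orbital overlap around the ring; 2 ring double bonds (4 π electrons) plus a heteroatom lone pair (2) give 6 π electrons. That satisfies 4n+2 with n=1, so ring D is aromatic (thiazole).
Aromatic: A, B, D. Total: 3.

3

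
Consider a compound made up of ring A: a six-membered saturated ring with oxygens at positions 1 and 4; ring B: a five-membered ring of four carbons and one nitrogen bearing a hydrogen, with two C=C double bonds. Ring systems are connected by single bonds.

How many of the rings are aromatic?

Ring A has only sp³ atoms, so it is not fully conjugated — not aromatic (1,4-dioxane).
Ring B is planar and fully conjugated; 2 ring double bonds (4 π electrons) plus a heteroatom lone pair (2) give 6 π electrons. That satisfies 4n+2 with n=1, so ring B is aromatic (pyrrole).
Aromatic: B. Total: 1.

1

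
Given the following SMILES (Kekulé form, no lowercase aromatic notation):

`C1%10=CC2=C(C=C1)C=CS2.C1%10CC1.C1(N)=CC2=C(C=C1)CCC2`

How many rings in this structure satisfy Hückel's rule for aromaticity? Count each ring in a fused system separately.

3

The SMILES encodes a six-membered carbon ring with three alternating C=C double bonds, fused to a five-membered ring containing one sulfur and two C=C double bonds; a three-membered saturated carbon ring; a six-membered carbon ring with three alternating C=C double bonds, fused to a saturated five-membered carbon ring.
The fused 6/5-membered bicyclic (with one sulfur) is a single π system with 9 sp² atoms and 10 π electrons from ring double bonds plus a heteroatom lone pair. 10 = 4(2)+2, so the system is aromatic and both rings count as aromatic (benzothiophene).
The 3-membered ring has only sp³ atoms, so it is not fully conjugated — not aromatic (cyclopropane).
The 6-membered ring has a continuous p-orbital overlap around the ring; 3 ring double bonds give 6 π electrons. That satisfies 4n+2 with n=1, so it is aromatic (benzene ring).
The 5-membered ring has three sp³ carbons, so it is not fully conjugated — not aromatic (cyclopentane ring).
3 of the 5 rings are aromatic. Total: 3.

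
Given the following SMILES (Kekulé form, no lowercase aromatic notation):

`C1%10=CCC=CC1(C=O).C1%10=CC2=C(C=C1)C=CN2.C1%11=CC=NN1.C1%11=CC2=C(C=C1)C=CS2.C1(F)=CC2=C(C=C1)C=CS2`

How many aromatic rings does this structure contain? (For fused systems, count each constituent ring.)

7

The SMILES encodes a six-membered carbon ring with two isolated C=C double bonds and two sp³ carbons; a six-membered carbon ring with three alternating C=C double bonds, fused to a five-membered ring containing one N–H nitrogen and two C=C double bonds; a five-membered ring with two adjacent nitrogens (one bearing H, one in a double bond) and two double bonds; a six-membered carbon ring with three alternating C=C double bonds, fused to a five-membered ring containing one sulfur and two C=C double bonds; a six-membered carbon ring with three alternating C=C double bonds, fused to a five-membered ring containing one sulfur and two C=C double bonds.
The 6-membered ring has two sp³ carbons, so it is not fully conjugated — not aromatic (1,4-cyclohexadiene).
The fused 6/5-membered bicyclic (with one N–H) is a single π system with 9 sp² atoms and 10 π electrons from ring double bonds plus a heteroatom lone pair. 10 = 4(2)+2, so the system is aromatic and both rings count as aromatic (indole).
The 5-membered ring with two adjacent nitrogens (one N–H, one =N–) is planar and fully conjugated; 2 ring double bonds (4 π electrons) plus a heteroatom lone pair (2) give 6 π electrons. 6 = 4(1)+2, so it is aromatic (pyrazole).
The fused 6/5-membered bicyclic (with one sulfur) is a single π system with 9 sp² atoms and 10 π electrons from ring double bonds plus a heteroatom lone pair. 10 = 4(2)+2, so the system is aromatic and both rings count as aromatic (benzothiophene).
The fused 6/5-membered bicyclic (with one sulfur) is a single π system with 9 sp² atoms and 10 π electrons from ring double bonds plus a heteroatom lone pair. 10 = 4(2)+2, so the system is aromatic and both rings count as aromatic (benzothiophene).
7 of the 8 rings are aromatic. Total: 7.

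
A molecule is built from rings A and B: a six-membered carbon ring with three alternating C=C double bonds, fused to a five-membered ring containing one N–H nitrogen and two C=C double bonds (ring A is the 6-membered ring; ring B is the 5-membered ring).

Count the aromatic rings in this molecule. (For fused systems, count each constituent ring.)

Rings A and B form a fused bicyclic system (with one N–H) with 9 sp² atoms and 10 π electrons from ring double bonds plus a heteroatom lone pair. 10 = 4(2)+2, so the system is aromatic and both rings count as aromatic (indole).
Aromatic: A, B. Total: 2.

2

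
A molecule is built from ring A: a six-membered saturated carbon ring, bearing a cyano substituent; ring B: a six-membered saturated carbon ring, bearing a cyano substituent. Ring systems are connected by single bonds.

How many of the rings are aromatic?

0

Ring A has only sp³ atoms, so it is not fully conjugated — not aromatic (cyclohexane).
Ring B has only sp³ atoms, so it is not fully conjugated — not aromatic (cyclohexane).
No ring is aromatic. Total: 0.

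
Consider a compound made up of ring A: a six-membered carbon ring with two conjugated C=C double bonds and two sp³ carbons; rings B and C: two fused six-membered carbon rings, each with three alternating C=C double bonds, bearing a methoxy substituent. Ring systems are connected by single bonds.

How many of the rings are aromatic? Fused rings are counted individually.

2

Ring A has two sp³ carbons, so it is not fully conjugated — not aromatic (1,3-cyclohexadiene).
Rings B and C form a fused bicyclic system with 10 sp² atoms and 10 π electrons from ring double bonds. 10 = 4(2)+2, so the system is aromatic and both rings count as aromatic (naphthalene).
Aromatic: B, C. Total: 2.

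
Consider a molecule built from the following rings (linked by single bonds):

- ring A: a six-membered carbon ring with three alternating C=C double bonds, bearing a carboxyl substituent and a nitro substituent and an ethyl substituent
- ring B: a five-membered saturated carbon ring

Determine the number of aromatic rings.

1

Ring A has a continuous p-orbital overlap around the ring; 3 ring double bonds give 6 π electrons. Since 6 = 4n+2 (n=1), ring A is aromatic (benzene).
Ring B has only sp³ atoms, so it is not fully conjugated — not aromatic (cyclopentane).
Aromatic: A. Total: 1.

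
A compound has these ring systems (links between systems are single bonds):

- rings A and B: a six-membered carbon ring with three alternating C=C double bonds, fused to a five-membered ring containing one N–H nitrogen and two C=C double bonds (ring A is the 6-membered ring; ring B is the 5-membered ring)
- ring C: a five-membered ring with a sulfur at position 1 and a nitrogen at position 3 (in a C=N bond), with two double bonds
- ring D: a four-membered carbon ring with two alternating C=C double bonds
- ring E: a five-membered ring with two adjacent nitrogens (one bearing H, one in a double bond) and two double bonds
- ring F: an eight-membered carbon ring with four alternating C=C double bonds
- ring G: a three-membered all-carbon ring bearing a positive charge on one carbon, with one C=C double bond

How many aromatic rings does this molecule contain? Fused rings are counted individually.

5

Rings A and B form a fused bicyclic system (with one N–H) with 9 sp² atoms and 10 π electrons from ring double bonds plus a heteroatom lone pair. 10 = 4(2)+2, so the system is aromatic and both rings count as aromatic (indole).
Ring C is planar and fully conjugated; 2 ring double bonds (4 π electrons) plus a heteroatom lone pair (2) give 6 π electrons. 6 = 4(1)+2, so ring C is aromatic (thiazole).
Ring D has only sp² ring atoms; a planar conformation would have a fully conjugated π system of 4 electrons. But 4 = 4(1), which is 4n not 4n+2, so ring D is not aromatic (cyclobutadiene) — cyclobutadiene is antiaromatic and distorts to a rectangle.
Ring E is planar and fully conjugated; 2 ring double bonds (4 π electrons) plus a heteroatom lone pair (2) give 6 π electrons. 6 = 4(1)+2, so ring E is aromatic (pyrazole).
Ring F has only sp² ring atoms; a planar conformation would have a fully conjugated π system of 8 electrons. But 8 = 4(2), which is 4n not 4n+2, so ring F is not aromatic (cyclooctatetraene) — cyclooctatetraene distorts into a non-planar tub to avoid antiaromaticity.
Ring G is fully conjugated (every ring atom contributes a p orbital); 1 ring double bond (2 π electrons) plus the carbocation's empty p orbital (0, but keeps the ring conjugated) give 2 π electrons. Since 2 = 4n+2 (n=0), ring G is aromatic (cyclopropenyl cation).
Aromatic: A, B, C, E, G. Total: 5.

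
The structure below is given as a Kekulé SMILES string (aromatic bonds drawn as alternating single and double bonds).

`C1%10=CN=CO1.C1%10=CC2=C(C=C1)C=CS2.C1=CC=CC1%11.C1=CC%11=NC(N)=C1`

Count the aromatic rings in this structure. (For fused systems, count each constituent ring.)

4

The SMILES encodes a five-membered ring with an oxygen at position 1 and a nitrogen at position 3 (in a C=N bond), with two double bonds; a six-membered carbon ring with three alternating C=C double bonds, fused to a five-membered ring containing one sulfur and two C=C double bonds; a five-membered carbon ring with two conjugated C=C double bonds and one sp³ carbon; a six-membered ring of five carbons and one nitrogen with three alternating double bonds.
The 5-membered ring with one oxygen and one =N– is planar and fully conjugated; 2 ring double bonds (4 π electrons) plus a heteroatom lone pair (2) give 6 π electrons. 6 = 4(1)+2, so it is aromatic (oxazole).
The fused 6/5-membered bicyclic (with one sulfur) is a single π system with 9 sp² atoms and 10 π electrons from ring double bonds plus a heteroatom lone pair. 10 = 4(2)+2, so the system is aromatic and both rings count as aromatic (benzothiophene).
The 5-membered ring has one sp³ carbon, so it is not fully conjugated — not aromatic (cyclopentadiene).
The 6-membered ring with one nitrogen has a continuous p-orbital overlap around the ring; 3 ring double bonds give 6 π electrons. That satisfies 4n+2 with n=1, so it is aromatic (pyridine).
4 of the 5 rings are aromatic. Total: 4.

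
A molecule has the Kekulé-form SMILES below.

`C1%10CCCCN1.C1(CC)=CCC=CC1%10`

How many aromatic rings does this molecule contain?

0

The SMILES encodes a six-membered saturated ring of five carbons and one N–H nitrogen; a six-membered carbon ring with two isolated C=C double bonds and two sp³ carbons.
The 6-membered ring with one N–H has only sp³ atoms, so it is not fully conjugated — not aromatic (piperidine).
The 6-membered ring has two sp³ carbons, so it is not fully conjugated — not aromatic (1,4-cyclohexadiene).
None of the rings are aromatic. Total: 0.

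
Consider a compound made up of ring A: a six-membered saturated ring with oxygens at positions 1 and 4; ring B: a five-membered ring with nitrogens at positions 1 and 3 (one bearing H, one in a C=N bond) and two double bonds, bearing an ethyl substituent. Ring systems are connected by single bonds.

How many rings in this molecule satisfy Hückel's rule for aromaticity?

1

Ring A has only sp³ atoms, so it is not fully conjugated — not aromatic (1,4-dioxane).
Ring B has a continuous p-orbital overlap around the ring; 2 ring double bonds (4 π electrons) plus a heteroatom lone pair (2) give 6 π electrons. Since 6 = 4n+2 (n=1), ring B is aromatic (imidazole).
Aromatic: B. Total: 1.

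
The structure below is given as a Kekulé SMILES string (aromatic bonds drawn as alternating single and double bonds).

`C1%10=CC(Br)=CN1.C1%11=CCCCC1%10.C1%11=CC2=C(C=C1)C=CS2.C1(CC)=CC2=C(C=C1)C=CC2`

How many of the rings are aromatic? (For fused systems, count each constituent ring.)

The SMILES encodes a five-membered ring of four carbons and one nitrogen bearing a hydrogen, with two C=C double bonds; a six-membered carbon ring with one C=C double bond; a six-membered carbon ring with three alternating C=C double bonds, fused to a five-membered ring containing one sulfur and two C=C double bonds; a six-membered carbon ring with three alternating C=C double bonds, fused to a five-membered carbon ring containing one C=C double bond and one sp³ carbon.
The 5-membered ring with one N–H is fully conjugated (every ring atom contributes a p orbital); 2 ring double bonds (4 π electrons) plus a heteroatom lone pair (2) give 6 π electrons. 6 = 4(1)+2, so it is aromatic (pyrrole).
The 6-membered ring has four sp³ carbons, so it is not fully conjugated — not aromatic (cyclohexene).
The fused 6/5-membered bicyclic (with one sulfur) is a single π system with 9 sp² atoms and 10 π electrons from ring double bonds plus a heteroatom lone pair. 10 = 4(2)+2, so the system is aromatic and both rings count as aromatic (benzothiophene).
The second 6-membered ring is fully conjugated (every ring atom contributes a p orbital); 3 ring double bonds give 6 π electrons. That satisfies 4n+2 with n=1, so it is aromatic (benzene ring).
The 5-membered ring has one sp³ carbon, so it is not fully conjugated — not aromatic (cyclopentene ring).
4 of the 6 rings are aromatic. Total: 4.

4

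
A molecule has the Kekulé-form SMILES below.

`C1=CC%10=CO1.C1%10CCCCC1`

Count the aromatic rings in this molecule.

1

The SMILES encodes a five-membered ring of four carbons and one oxygen, with two C=C double bonds; a six-membered saturated carbon ring.
The 5-membered ring with one oxygen has a continuous p-orbital overlap around the ring; 2 ring double bonds (4 π electrons) plus a heteroatom lone pair (2) give 6 π electrons. 6 = 4(1)+2, so it is aromatic (furan).
The 6-membered ring has only sp³ atoms, so it is not fully conjugated — not aromatic (cyclohexane).
1 of the 2 rings is aromatic. Total: 1.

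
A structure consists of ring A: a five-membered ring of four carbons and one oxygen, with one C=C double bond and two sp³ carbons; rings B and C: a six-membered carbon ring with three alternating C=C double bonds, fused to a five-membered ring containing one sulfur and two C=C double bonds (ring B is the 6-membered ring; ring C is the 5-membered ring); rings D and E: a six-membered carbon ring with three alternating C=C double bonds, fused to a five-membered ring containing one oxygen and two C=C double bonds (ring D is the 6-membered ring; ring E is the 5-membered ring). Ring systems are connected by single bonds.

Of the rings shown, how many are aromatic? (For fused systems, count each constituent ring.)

4

Ring A has two sp³ carbons, so it is not fully conjugated — not aromatic (2,3-dihydrofuran).
Rings B and C form a fused bicyclic system (with one sulfur) with 9 sp² atoms and 10 π electrons from ring double bonds plus a heteroatom lone pair. 10 = 4(2)+2, so the system is aromatic and both rings count as aromatic (benzothiophene).
Rings D and E form a fused bicyclic system (with one oxygen) with 9 sp² atoms and 10 π electrons from ring double bonds plus a heteroatom lone pair. 10 = 4(2)+2, so the system is aromatic and both rings count as aromatic (benzofuran).
Aromatic: B, C, D, E. Total: 4.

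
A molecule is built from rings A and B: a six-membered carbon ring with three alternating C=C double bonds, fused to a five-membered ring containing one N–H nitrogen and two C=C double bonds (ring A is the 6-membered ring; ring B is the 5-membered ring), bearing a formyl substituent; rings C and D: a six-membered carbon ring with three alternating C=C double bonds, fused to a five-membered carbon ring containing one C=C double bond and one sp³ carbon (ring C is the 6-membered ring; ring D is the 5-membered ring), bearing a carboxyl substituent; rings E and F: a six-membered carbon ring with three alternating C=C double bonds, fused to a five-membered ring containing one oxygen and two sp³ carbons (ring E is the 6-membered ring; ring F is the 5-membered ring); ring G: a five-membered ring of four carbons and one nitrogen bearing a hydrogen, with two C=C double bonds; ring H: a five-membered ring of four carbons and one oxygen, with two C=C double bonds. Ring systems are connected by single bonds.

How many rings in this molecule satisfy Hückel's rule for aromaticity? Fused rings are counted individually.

Rings A and B form a fused bicyclic system (with one N–H) with 9 sp² atoms and 10 π electrons from ring double bonds plus a heteroatom lone pair. 10 = 4(2)+2, so the system is aromatic and both rings count as aromatic (indole).
Ring C is planar and fully conjugated; 3 ring double bonds give 6 π electrons. 6 = 4(1)+2, so ring C is aromatic (benzene ring).
Ring D has one sp³ carbon, so it is not fully conjugated — not aromatic (cyclopentene ring).
Ring E is fully conjugated (every ring atom contributes a p orbital); 3 ring double bonds give 6 π electrons. That satisfies 4n+2 with n=1, so ring E is aromatic (benzene ring).
Ring F has two sp³ carbons, so it is not fully conjugated — not aromatic (oxolane ring).
Ring G has a continuous p-orbital overlap around the ring; 2 ring double bonds (4 π electrons) plus a heteroatom lone pair (2) give 6 π electrons. That satisfies 4n+2 with n=1, so ring G is aromatic (pyrrole).
Ring H is planar and fully conjugated; 2 ring double bonds (4 π electrons) plus a heteroatom lone pair (2) give 6 π electrons. That satisfies 4n+2 with n=1, so ring H is aromatic (furan).
Aromatic: A, B, C, E, G, H. Total: 6.

6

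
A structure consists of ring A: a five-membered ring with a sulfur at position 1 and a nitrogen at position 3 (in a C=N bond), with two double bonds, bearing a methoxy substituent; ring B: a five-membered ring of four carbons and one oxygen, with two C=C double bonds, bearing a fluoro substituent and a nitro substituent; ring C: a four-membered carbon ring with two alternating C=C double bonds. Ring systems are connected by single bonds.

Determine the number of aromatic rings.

2

Ring A has a continuous p-orbital overlap around the ring; 2 ring double bonds (4 π electrons) plus a heteroatom lone pair (2) give 6 π electrons. That satisfies 4n+2 with n=1, so ring A is aromatic (thiazole).
Ring B has a continuous p-orbital overlap around the ring; 2 ring double bonds (4 π electrons) plus a heteroatom lone pair (2) give 6 π electrons. 6 = 4(1)+2, so ring B is aromatic (furan).
Ring C has only sp² ring atoms; a planar conformation would have a fully conjugated π system of 4 electrons. But 4 = 4(1), which is 4n not 4n+2, so ring C is not aromatic (cyclobutadiene) — cyclobutadiene is antiaromatic and distorts to a rectangle.
Aromatic: A, B. Total: 2.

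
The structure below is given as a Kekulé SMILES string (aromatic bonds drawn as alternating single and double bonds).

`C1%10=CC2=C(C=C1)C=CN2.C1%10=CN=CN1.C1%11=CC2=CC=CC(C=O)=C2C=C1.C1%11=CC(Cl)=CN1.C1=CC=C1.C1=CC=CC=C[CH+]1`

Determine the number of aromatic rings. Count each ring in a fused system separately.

7

The SMILES encodes a six-membered carbon ring with three alternating C=C double bonds, fused to a five-membered ring containing one N–H nitrogen and two C=C double bonds; a five-membered ring with nitrogens at positions 1 and 3 (one bearing H, one in a C=N bond) and two double bonds; two fused six-membered carbon rings, each with three alternating C=C double bonds; a five-membered ring of four carbons and one nitrogen bearing a hydrogen, with two C=C double bonds; a four-membered carbon ring with two alternating C=C double bonds; a seven-membered all-carbon ring bearing a positive charge on one carbon, with three C=C double bonds.
The fused 6/5-membered bicyclic (with one N–H) is a single π system with 9 sp² atoms and 10 π electrons from ring double bonds plus a heteroatom lone pair. 10 = 4(2)+2, so the system is aromatic and both rings count as aromatic (indole).
The 5-membered ring with two nitrogens (one N–H, one =N–) is planar and fully conjugated; 2 ring double bonds (4 π electrons) plus a heteroatom lone pair (2) give 6 π electrons. That satisfies 4n+2 with n=1, so it is aromatic (imidazole).
The fused 6/6-membered bicyclic is a single π system with 10 sp² atoms and 10 π electrons from ring double bonds. 10 = 4(2)+2, so the system is aromatic and both rings count as aromatic (naphthalene).
The 5-membered ring with one N–H has a continuous p-orbital overlap around the ring; 2 ring double bonds (4 π electrons) plus a heteroatom lone pair (2) give 6 π electrons. That satisfies 4n+2 with n=1, so it is aromatic (pyrrole).
The 4-membered ring has only sp² ring atoms; a planar conformation would have a fully conjugated π system of 4 electrons. But 4 = 4(1), which is 4n not 4n+2, so it is not aromatic (cyclobutadiene) — cyclobutadiene is antiaromatic and distorts to a rectangle.
The 7-membered ring is planar and fully conjugated; 3 ring double bonds (6 π electrons) plus the carbocation's empty p orbital (0, but keeps the ring conjugated) give 6 π electrons. 6 = 4(1)+2, so it is aromatic (tropylium cation).
7 of the 8 rings are aromatic. Total: 7.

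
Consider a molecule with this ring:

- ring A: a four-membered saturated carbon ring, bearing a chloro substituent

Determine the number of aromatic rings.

Ring A has only sp³ atoms, so it is not fully conjugated — not aromatic (cyclobutane).

0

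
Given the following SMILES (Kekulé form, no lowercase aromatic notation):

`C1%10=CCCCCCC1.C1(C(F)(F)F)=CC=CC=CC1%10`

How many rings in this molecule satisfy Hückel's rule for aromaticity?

The SMILES encodes an eight-membered carbon ring with one C=C double bond; a seven-membered carbon ring with three C=C double bonds and one sp³ carbon.
The 8-membered ring has six sp³ carbons, so it is not fully conjugated — not aromatic (cyclooctene).
The 7-membered ring has one sp³ carbon, so it is not fully conjugated — not aromatic (cycloheptatriene).
None of the rings are aromatic. Total: 0.

0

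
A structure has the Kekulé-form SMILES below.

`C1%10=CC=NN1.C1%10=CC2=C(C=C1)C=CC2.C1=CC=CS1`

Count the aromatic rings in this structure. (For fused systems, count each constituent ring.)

3

The SMILES encodes a five-membered ring with two adjacent nitrogens (one bearing H, one in a double bond) and two double bonds; a six-membered carbon ring with three alternating C=C double bonds, fused to a five-membered carbon ring containing one C=C double bond and one sp³ carbon; a five-membered ring of four carbons and one sulfur, with two C=C double bonds.
The 5-membered ring with two adjacent nitrogens (one N–H, one =N–) is planar and fully conjugated; 2 ring double bonds (4 π electrons) plus a heteroatom lone pair (2) give 6 π electrons. Since 6 = 4n+2 (n=1), it is aromatic (pyrazole).
The 6-membered ring is fully conjugated (every ring atom contributes a p orbital); 3 ring double bonds give 6 π electrons. That satisfies 4n+2 with n=1, so it is aromatic (benzene ring).
The 5-membered ring has one sp³ carbon, so it is not fully conjugated — not aromatic (cyclopentene ring).
The 5-membered ring with one sulfur is planar and fully conjugated; 2 ring double bonds (4 π electrons) plus a heteroatom lone pair (2) give 6 π electrons. Since 6 = 4n+2 (n=1), it is aromatic (thiophene).
3 of the 4 rings are aromatic. Total: 3.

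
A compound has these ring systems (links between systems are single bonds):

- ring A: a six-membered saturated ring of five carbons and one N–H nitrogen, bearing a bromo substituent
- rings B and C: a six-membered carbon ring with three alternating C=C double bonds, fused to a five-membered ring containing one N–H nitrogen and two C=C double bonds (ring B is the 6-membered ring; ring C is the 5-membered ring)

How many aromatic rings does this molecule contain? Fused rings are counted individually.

2

Ring A has only sp³ atoms, so it is not fully conjugated — not aromatic (piperidine).
Rings B and C form a fused bicyclic system (with one N–H) with 9 sp² atoms and 10 π electrons from ring double bonds plus a heteroatom lone pair. 10 = 4(2)+2, so the system is aromatic and both rings count as aromatic (indole).
Aromatic: B, C. Total: 2.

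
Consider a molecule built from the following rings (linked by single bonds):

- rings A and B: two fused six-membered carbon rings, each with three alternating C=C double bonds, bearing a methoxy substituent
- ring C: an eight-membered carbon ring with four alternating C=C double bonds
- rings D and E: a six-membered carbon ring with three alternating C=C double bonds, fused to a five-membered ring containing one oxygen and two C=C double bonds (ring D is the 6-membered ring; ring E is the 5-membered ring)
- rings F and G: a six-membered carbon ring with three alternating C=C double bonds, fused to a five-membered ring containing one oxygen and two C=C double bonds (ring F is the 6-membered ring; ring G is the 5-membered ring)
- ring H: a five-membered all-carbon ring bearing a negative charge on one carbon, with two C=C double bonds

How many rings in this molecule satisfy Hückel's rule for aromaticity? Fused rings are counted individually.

Rings A and B form a fused bicyclic system with 10 sp² atoms and 10 π electrons from ring double bonds. 10 = 4(2)+2, so the system is aromatic and both rings count as aromatic (naphthalene).
Ring C has only sp² ring atoms; a planar conformation would have a fully conjugated π system of 8 electrons. But 8 = 4(2), which is 4n not 4n+2, so ring C is not aromatic (cyclooctatetraene) — cyclooctatetraene distorts into a non-planar tub to avoid antiaromaticity.
Rings D and E form a fused bicyclic system (with one oxygen) with 9 sp² atoms and 10 π electrons from ring double bonds plus a heteroatom lone pair. 10 = 4(2)+2, so the system is aromatic and both rings count as aromatic (benzofuran).
Rings F and G form a fused bicyclic system (with one oxygen) with 9 sp² atoms and 10 π electrons from ring double bonds plus a heteroatom lone pair. 10 = 4(2)+2, so the system is aromatic and both rings count as aromatic (benzofuran).
Ring H is fully conjugated (every ring atom contributes a p orbital); 2 ring double bonds (4 π electrons) plus the carbanion lone pair (2) give 6 π electrons. 6 = 4(1)+2, so ring H is aromatic (cyclopentadienyl anion).
Aromatic: A, B, D, E, F, G, H. Total: 7.

7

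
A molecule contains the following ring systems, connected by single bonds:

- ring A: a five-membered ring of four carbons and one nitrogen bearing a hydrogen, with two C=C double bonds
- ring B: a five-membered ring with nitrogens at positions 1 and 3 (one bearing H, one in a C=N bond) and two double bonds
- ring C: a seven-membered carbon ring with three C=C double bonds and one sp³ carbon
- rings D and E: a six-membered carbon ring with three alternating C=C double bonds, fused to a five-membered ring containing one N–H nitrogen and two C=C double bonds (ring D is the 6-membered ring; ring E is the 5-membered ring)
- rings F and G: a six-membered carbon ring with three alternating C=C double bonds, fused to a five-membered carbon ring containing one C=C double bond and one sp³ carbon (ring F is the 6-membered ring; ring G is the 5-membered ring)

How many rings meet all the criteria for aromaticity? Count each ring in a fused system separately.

Ring A has a continuous p-orbital overlap around the ring; 2 ring double bonds (4 π electrons) plus a heteroatom lone pair (2) give 6 π electrons. That satisfies 4n+2 with n=1, so ring A is aromatic (pyrrole).
Ring B has a continuous p-orbital overlap around the ring; 2 ring double bonds (4 π electrons) plus a heteroatom lone pair (2) give 6 π electrons. Since 6 = 4n+2 (n=1), ring B is aromatic (imidazole).
Ring C has one sp³ carbon, so it is not fully conjugated — not aromatic (cycloheptatriene).
Rings D and E form a fused bicyclic system (with one N–H) with 9 sp² atoms and 10 π electrons from ring double bonds plus a heteroatom lone pair. 10 = 4(2)+2, so the system is aromatic and both rings count as aromatic (indole).
Ring F has a continuous p-orbital overlap around the ring; 3 ring double bonds give 6 π electrons. 6 = 4(1)+2, so ring F is aromatic (benzene ring).
Ring G has one sp³ carbon, so it is not fully conjugated — not aromatic (cyclopentene ring).
Aromatic: A, B, D, E, F. Total: 5.

5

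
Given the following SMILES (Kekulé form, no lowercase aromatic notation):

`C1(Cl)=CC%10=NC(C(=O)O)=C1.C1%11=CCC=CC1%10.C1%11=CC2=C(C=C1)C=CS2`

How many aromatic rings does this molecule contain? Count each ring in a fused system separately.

The SMILES encodes a six-membered ring of five carbons and one nitrogen with three alternating double bonds; a six-membered carbon ring with two isolated C=C double bonds and two sp³ carbons; a six-membered carbon ring with three alternating C=C double bonds, fused to a five-membered ring containing one sulfur and two C=C double bonds.
The 6-membered ring with one nitrogen is planar and fully conjugated; 3 ring double bonds give 6 π electrons. Since 6 = 4n+2 (n=1), it is aromatic (pyridine).
The 6-membered ring has two sp³ carbons, so it is not fully conjugated — not aromatic (1,4-cyclohexadiene).
The fused 6/5-membered bicyclic (with one sulfur) is a single π system with 9 sp² atoms and 10 π electrons from ring double bonds plus a heteroatom lone pair. 10 = 4(2)+2, so the system is aromatic and both rings count as aromatic (benzothiophene).
3 of the 4 rings are aromatic. Total: 3.

3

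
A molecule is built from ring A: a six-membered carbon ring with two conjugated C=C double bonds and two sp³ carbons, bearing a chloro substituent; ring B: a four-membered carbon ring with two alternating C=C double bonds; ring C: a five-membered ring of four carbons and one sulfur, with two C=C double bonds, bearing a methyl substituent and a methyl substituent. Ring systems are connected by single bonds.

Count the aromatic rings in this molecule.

1

Ring A has two sp³ carbons, so it is not fully conjugated — not aromatic (1,3-cyclohexadiene).
Ring B has only sp² ring atoms; a planar conformation would have a fully conjugated π system of 4 electrons. But 4 = 4(1), which is 4n not 4n+2, so ring B is not aromatic (cyclobutadiene) — cyclobutadiene is antiaromatic and distorts to a rectangle.
Ring C has a continuous p-orbital overlap around the ring; 2 ring double bonds (4 π electrons) plus a heteroatom lone pair (2) give 6 π electrons. That satisfies 4n+2 with n=1, so ring C is aromatic (thiophene).
Aromatic: C. Total: 1.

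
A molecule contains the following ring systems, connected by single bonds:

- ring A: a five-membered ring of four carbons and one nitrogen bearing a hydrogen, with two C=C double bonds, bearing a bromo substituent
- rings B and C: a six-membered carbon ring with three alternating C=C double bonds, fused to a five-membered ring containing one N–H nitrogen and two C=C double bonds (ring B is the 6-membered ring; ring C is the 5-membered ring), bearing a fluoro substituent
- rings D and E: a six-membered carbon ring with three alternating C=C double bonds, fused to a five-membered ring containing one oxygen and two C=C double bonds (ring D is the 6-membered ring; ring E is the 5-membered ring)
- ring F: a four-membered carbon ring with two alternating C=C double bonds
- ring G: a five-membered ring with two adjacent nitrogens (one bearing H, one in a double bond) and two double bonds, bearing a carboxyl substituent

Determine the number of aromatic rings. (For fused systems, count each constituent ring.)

6

Ring A is planar and fully conjugated; 2 ring double bonds (4 π electrons) plus a heteroatom lone pair (2) give 6 π electrons. That satisfies 4n+2 with n=1, so ring A is aromatic (pyrrole).
Rings B and C form a fused bicyclic system (with one N–H) with 9 sp² atoms and 10 π electrons from ring double bonds plus a heteroatom lone pair. 10 = 4(2)+2, so the system is aromatic and both rings count as aromatic (indole).
Rings D and E form a fused bicyclic system (with one oxygen) with 9 sp² atoms and 10 π electrons from ring double bonds plus a heteroatom lone pair. 10 = 4(2)+2, so the system is aromatic and both rings count as aromatic (benzofuran).
Ring F has only sp² ring atoms; a planar conformation would have a fully conjugated π system of 4 electrons. But 4 = 4(1), which is 4n not 4n+2, so ring F is not aromatic (cyclobutadiene) — cyclobutadiene is antiaromatic and distorts to a rectangle.
Ring G has a continuous p-orbital overlap around the ring; 2 ring double bonds (4 π electrons) plus a heteroatom lone pair (2) give 6 π electrons. Since 6 = 4n+2 (n=1), ring G is aromatic (pyrazole).
Aromatic: A, B, C, D, E, G. Total: 6.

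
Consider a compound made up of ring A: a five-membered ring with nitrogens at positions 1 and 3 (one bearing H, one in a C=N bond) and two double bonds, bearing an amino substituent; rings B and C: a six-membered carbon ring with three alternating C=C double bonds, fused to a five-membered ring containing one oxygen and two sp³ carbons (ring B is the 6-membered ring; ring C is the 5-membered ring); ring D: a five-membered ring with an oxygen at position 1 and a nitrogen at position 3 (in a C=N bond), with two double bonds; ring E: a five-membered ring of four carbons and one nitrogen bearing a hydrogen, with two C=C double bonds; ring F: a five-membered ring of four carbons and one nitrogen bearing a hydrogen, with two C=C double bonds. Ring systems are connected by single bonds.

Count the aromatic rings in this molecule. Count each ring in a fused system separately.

Ring A is planar and fully conjugated; 2 ring double bonds (4 π electrons) plus a heteroatom lone pair (2) give 6 π electrons. Since 6 = 4n+2 (n=1), ring A is aromatic (imidazole).
Ring B has a continuous p-orbital overlap around the ring; 3 ring double bonds give 6 π electrons. Since 6 = 4n+2 (n=1), ring B is aromatic (benzene ring).
Ring C has two sp³ carbons, so it is not fully conjugated — not aromatic (oxolane ring).
Ring D is planar and fully conjugated; 2 ring double bonds (4 π electrons) plus a heteroatom lone pair (2) give 6 π electrons. That satisfies 4n+2 with n=1, so ring D is aromatic (oxazole).
Ring E has a continuous p-orbital overlap around the ring; 2 ring double bonds (4 π electrons) plus a heteroatom lone pair (2) give 6 π electrons. That satisfies 4n+2 with n=1, so ring E is aromatic (pyrrole).
Ring F has a continuous p-orbital overlap around the ring; 2 ring double bonds (4 π electrons) plus a heteroatom lone pair (2) give 6 π electrons. Since 6 = 4n+2 (n=1), ring F is aromatic (pyrrole).
Aromatic: A, B, D, E, F. Total: 5.

5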